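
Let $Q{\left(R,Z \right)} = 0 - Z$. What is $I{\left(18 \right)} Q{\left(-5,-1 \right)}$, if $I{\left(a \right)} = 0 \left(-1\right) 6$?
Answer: $0$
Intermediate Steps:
$Q{\left(R,Z \right)} = - Z$
$I{\left(a \right)} = 0$ ($I{\left(a \right)} = 0 \cdot 6 = 0$)
$I{\left(18 \right)} Q{\left(-5,-1 \right)} = 0 \left(\left(-1\right) \left(-1\right)\right) = 0 \cdot 1 = 0$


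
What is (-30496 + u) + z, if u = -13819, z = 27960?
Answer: -16355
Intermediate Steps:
(-30496 + u) + z = (-30496 - 13819) + 27960 = -44315 + 27960 = -16355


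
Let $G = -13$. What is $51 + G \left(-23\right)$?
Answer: $350$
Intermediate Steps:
$51 + G \left(-23\right) = 51 - -299 = 51 + 299 = 350$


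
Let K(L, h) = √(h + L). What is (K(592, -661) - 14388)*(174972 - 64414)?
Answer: -1590708504 + 110558*I*√69 ≈ -1.5907e+9 + 9.1836e+5*I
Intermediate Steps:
K(L, h) = √(L + h)
(K(592, -661) - 14388)*(174972 - 64414) = (√(592 - 661) - 14388)*(174972 - 64414) = (√(-69) - 14388)*110558 = (I*√69 - 14388)*110558 = (-14388 + I*√69)*110558 = -1590708504 + 110558*I*√69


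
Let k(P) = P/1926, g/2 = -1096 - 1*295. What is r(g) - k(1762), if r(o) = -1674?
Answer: -1612943/963 ≈ -1674.9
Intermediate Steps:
g = -2782 (g = 2*(-1096 - 1*295) = 2*(-1096 - 295) = 2*(-1391) = -2782)
k(P) = P/1926 (k(P) = P*(1/1926) = P/1926)
r(g) - k(1762) = -1674 - 1762/1926 = -1674 - 1*881/963 = -1674 - 881/963 = -1612943/963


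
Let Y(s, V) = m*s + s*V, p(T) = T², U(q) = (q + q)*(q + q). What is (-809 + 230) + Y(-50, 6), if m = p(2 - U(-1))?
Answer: -1079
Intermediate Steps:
U(q) = 4*q² (U(q) = (2*q)*(2*q) = 4*q²)
m = 4 (m = (2 - 4*(-1)²)² = (2 - 4)² = (-2)² = 4)
Y(s, V) = 4*s + V*s (Y(s, V) = 4*s + s*V = 4*s + V*s)
(-809 + 230) + Y(-50, 6) = (-809 + 230) - 50*(4 + 6) = -579 - 50*10 = -579 - 500 = -1079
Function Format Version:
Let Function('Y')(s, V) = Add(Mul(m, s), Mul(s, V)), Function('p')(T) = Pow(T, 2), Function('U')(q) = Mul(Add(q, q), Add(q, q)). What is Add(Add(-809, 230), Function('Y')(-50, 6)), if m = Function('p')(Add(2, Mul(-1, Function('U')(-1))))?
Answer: -1079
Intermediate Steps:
Function('U')(q) = Mul(4, Pow(q, 2)) (Function('U')(q) = Mul(Mul(2, q), Mul(2, q)) = Mul(4, Pow(q, 2)))
m = 4 (m = Pow(Add(2, Mul(-1, Mul(4, Pow(-1, 2)))), 2) = Pow(Add(2, Mul(-1, Mul(4, 1))), 2) = Pow(Add(2, Mul(-1, 4)), 2) = Pow(Add(2, -4), 2) = Pow(-2, 2) = 4)
Function('Y')(s, V) = Add(Mul(4, s), Mul(V, s)) (Function('Y')(s, V) = Add(Mul(4, s), Mul(s, V)) = Add(Mul(4, s), Mul(V, s)))
Add(Add(-809, 230), Function('Y')(-50, 6)) = Add(Add(-809, 230), Mul(-50, Add(4, 6))) = Add(-579, Mul(-50, 10)) = Add(-579, -500) = -1079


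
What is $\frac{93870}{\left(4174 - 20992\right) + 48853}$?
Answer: $\frac{126}{43} \approx 2.9302$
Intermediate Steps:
$\frac{93870}{\left(4174 - 20992\right) + 48853} = \frac{93870}{-16818 + 48853} = \frac{93870}{32035} = 93870 \cdot \frac{1}{32035} = \frac{126}{43}$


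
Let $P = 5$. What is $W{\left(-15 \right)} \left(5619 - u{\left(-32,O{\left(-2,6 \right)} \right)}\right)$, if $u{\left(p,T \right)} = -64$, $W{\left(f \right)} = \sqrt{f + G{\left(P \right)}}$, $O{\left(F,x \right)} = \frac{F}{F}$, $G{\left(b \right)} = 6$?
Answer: $17049 i \approx 17049.0 i$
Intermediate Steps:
$O{\left(F,x \right)} = 1$
$W{\left(f \right)} = \sqrt{6 + f}$ ($W{\left(f \right)} = \sqrt{f + 6} = \sqrt{6 + f}$)
$W{\left(-15 \right)} \left(5619 - u{\left(-32,O{\left(-2,6 \right)} \right)}\right) = \sqrt{6 - 15} \left(5619 - -64\right) = \sqrt{-9} \left(5619 + 64\right) = 3 i 5683 = 17049 i$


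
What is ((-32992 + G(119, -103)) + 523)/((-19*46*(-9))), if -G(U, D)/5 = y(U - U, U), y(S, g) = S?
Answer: -10823/2622 ≈ -4.1278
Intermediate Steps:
G(U, D) = 0 (G(U, D) = -5*(U - U) = -5*0 = 0)
((-32992 + G(119, -103)) + 523)/((-19*46*(-9))) = ((-32992 + 0) + 523)/((-19*46*(-9))) = (-32992 + 523)/((-874*(-9))) = -32469/7866 = -32469*1/7866 = -10823/2622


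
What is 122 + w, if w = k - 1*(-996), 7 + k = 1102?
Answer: 2213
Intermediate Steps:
k = 1095 (k = -7 + 1102 = 1095)
w = 2091 (w = 1095 - 1*(-996) = 1095 + 996 = 2091)
122 + w = 122 + 2091 = 2213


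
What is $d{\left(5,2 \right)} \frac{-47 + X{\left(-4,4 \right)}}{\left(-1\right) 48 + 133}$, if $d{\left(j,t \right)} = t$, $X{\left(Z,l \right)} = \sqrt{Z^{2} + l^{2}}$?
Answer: $- \frac{94}{85} + \frac{8 \sqrt{2}}{85} \approx -0.97278$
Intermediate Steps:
$d{\left(5,2 \right)} \frac{-47 + X{\left(-4,4 \right)}}{\left(-1\right) 48 + 133} = 2 \frac{-47 + \sqrt{\left(-4\right)^{2} + 4^{2}}}{\left(-1\right) 48 + 133} = 2 \frac{-47 + \sqrt{16 + 16}}{-48 + 133} = 2 \frac{-47 + \sqrt{32}}{85} = 2 \left(-47 + 4 \sqrt{2}\right) \frac{1}{85} = 2 \left(- \frac{47}{85} + \frac{4 \sqrt{2}}{85}\right) = - \frac{94}{85} + \frac{8 \sqrt{2}}{85}$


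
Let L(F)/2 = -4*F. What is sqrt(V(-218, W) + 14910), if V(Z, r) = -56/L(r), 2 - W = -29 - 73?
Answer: sqrt(40316822)/52 ≈ 122.11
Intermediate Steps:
W = 104 (W = 2 - (-29 - 73) = 2 - 1*(-102) = 2 + 102 = 104)
L(F) = -8*F (L(F) = 2*(-4*F) = -8*F)
V(Z, r) = 7/r (V(Z, r) = -56*(-1/(8*r)) = -(-7)/r = 7/r)
sqrt(V(-218, W) + 14910) = sqrt(7/104 + 14910) = sqrt(1550647/104) = sqrt(40316822)/52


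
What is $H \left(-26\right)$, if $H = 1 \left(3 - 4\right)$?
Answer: $26$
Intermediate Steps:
$H = -1$ ($H = 1 \left(-1\right) = -1$)
$H \left(-26\right) = \left(-1\right) \left(-26\right) = 26$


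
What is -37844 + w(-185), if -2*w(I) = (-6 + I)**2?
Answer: -112169/2 ≈ -56085.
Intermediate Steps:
w(I) = -(-6 + I)**2/2
-37844 + w(-185) = -37844 - (-6 - 185)**2/2 = -37844 - 1/2*(-191)**2 = -37844 - 1/2*36481 = -37844 - 36481/2 = -112169/2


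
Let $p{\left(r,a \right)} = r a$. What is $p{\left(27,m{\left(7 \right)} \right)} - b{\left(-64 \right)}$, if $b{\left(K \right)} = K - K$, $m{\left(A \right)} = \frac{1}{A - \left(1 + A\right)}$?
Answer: $-27$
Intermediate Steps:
$m{\left(A \right)} = -1$ ($m{\left(A \right)} = \frac{1}{-1} = -1$)
$p{\left(r,a \right)} = a r$
$b{\left(K \right)} = 0$
$p{\left(27,m{\left(7 \right)} \right)} - b{\left(-64 \right)} = \left(-1\right) 27 - 0 = -27 + 0 = -27$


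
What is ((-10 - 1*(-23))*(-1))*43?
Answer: -559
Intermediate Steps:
((-10 - 1*(-23))*(-1))*43 = ((-10 + 23)*(-1))*43 = (13*(-1))*43 = -13*43 = -559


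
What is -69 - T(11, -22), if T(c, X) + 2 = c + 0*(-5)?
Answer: -78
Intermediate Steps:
T(c, X) = -2 + c (T(c, X) = -2 + (c + 0*(-5)) = -2 + (c + 0) = -2 + c)
-69 - T(11, -22) = -69 - (-2 + 11) = -69 - 1*9 = -69 - 9 = -78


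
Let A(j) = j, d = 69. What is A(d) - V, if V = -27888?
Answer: 27957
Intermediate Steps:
A(d) - V = 69 - 1*(-27888) = 69 + 27888 = 27957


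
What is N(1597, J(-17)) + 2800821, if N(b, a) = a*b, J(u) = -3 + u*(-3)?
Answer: 2877477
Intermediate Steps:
J(u) = -3 - 3*u
N(1597, J(-17)) + 2800821 = (-3 - 3*(-17))*1597 + 2800821 = (-3 + 51)*1597 + 2800821 = 48*1597 + 2800821 = 76656 + 2800821 = 2877477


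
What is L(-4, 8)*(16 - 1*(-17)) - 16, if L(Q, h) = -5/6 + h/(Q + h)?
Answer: 45/2 ≈ 22.500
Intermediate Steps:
L(Q, h) = -5/6 + h/(Q + h) (L(Q, h) = -5*1/6 + h/(Q + h) = -5/6 + h/(Q + h))
L(-4, 8)*(16 - 1*(-17)) - 16 = ((8 - 5*(-4))/(6*(-4 + 8)))*(16 - 1*(-17)) - 16 = ((1/6)*(8 + 20)/4)*(16 + 17) - 16 = ((1/6)*(1/4)*28)*33 - 16 = (7/6)*33 - 16 = 77/2 - 16 = 45/2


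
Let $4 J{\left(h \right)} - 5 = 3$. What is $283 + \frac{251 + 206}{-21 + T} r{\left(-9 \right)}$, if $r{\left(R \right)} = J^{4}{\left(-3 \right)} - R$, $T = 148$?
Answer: $\frac{47366}{127} \approx 372.96$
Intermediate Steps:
$J{\left(h \right)} = 2$ ($J{\left(h \right)} = \frac{5}{4} + \frac{1}{4} \cdot 3 = \frac{5}{4} + \frac{3}{4} = 2$)
$r{\left(R \right)} = 16 - R$ ($r{\left(R \right)} = 2^{4} - R = 16 - R$)
$283 + \frac{251 + 206}{-21 + T} r{\left(-9 \right)} = 283 + \frac{251 + 206}{-21 + 148} \left(16 - -9\right) = 283 + \frac{457}{127} \left(16 + 9\right) = 283 + 457 \cdot \frac{1}{127} \cdot 25 = 283 + \frac{457}{127} \cdot 25 = 283 + \frac{11425}{127} = \frac{47366}{127}$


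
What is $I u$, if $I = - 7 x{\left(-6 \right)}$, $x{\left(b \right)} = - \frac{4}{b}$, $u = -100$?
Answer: $\frac{1400}{3} \approx 466.67$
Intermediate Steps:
$I = - \frac{14}{3}$ ($I = - 7 \left(- \frac{4}{-6}\right) = - 7 \left(\left(-4\right) \left(- \frac{1}{6}\right)\right) = \left(-7\right) \frac{2}{3} = - \frac{14}{3} \approx -4.6667$)
$I u = \left(- \frac{14}{3}\right) \left(-100\right) = \frac{1400}{3}$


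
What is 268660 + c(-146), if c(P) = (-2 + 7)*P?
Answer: 267930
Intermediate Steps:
c(P) = 5*P
268660 + c(-146) = 268660 + 5*(-146) = 268660 - 730 = 267930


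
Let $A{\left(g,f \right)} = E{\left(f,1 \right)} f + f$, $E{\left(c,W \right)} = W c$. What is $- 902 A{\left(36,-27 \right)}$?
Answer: $-633204$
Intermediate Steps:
$A{\left(g,f \right)} = f + f^{2}$ ($A{\left(g,f \right)} = 1 f f + f = f f + f = f^{2} + f = f + f^{2}$)
$- 902 A{\left(36,-27 \right)} = - 902 \left(- 27 \left(1 - 27\right)\right) = - 902 \left(\left(-27\right) \left(-26\right)\right) = \left(-902\right) 702 = -633204$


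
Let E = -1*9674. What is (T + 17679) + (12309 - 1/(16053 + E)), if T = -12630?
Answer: 110726681/6379 ≈ 17358.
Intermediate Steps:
E = -9674
(T + 17679) + (12309 - 1/(16053 + E)) = (-12630 + 17679) + (12309 - 1/(16053 - 9674)) = 5049 + (12309 - 1/6379) = 5049 + 78519110/6379 = 110726681/6379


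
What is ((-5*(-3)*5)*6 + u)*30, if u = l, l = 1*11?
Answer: 13830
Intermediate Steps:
l = 11
u = 11
((-5*(-3)*5)*6 + u)*30 = ((-5*(-3)*5)*6 + 11)*30 = ((15*5)*6 + 11)*30 = (75*6 + 11)*30 = (450 + 11)*30 = 461*30 = 13830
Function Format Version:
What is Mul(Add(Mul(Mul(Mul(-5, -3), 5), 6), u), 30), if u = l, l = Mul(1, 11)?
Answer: 13830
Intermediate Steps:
l = 11
u = 11
Mul(Add(Mul(Mul(Mul(-5, -3), 5), 6), u), 30) = Mul(Add(Mul(Mul(Mul(-5, -3), 5), 6), 11), 30) = Mul(Add(Mul(Mul(15, 5), 6), 11), 30) = Mul(Add(Mul(75, 6), 11), 30) = Mul(Add(450, 11), 30) = Mul(461, 30) = 13830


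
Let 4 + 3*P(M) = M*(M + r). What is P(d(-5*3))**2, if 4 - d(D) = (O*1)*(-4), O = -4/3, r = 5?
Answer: 6400/729 ≈ 8.7791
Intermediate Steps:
O = -4/3 (O = -4*1/3 = -4/3 ≈ -1.3333)
d(D) = -4/3 (d(D) = 4 - (-4/3*1)*(-4) = 4 - (-4)*(-4)/3 = 4 - 1*16/3 = 4 - 16/3 = -4/3)
P(M) = -4/3 + M*(5 + M)/3 (P(M) = -4/3 + (M*(M + 5))/3 = -4/3 + (M*(5 + M))/3 = -4/3 + M*(5 + M)/3)
P(d(-5*3))**2 = (-4/3 + (-4/3)**2/3 + (5/3)*(-4/3))**2 = (-4/3 + (1/3)*(16/9) - 20/9)**2 = (-4/3 + 16/27 - 20/9)**2 = (-80/27)**2 = 6400/729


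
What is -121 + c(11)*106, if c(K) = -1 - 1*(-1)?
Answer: -121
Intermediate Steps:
c(K) = 0 (c(K) = -1 + 1 = 0)
-121 + c(11)*106 = -121 + 0*106 = -121 + 0 = -121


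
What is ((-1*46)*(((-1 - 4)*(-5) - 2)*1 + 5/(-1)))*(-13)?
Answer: 10764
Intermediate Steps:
((-1*46)*(((-1 - 4)*(-5) - 2)*1 + 5/(-1)))*(-13) = -46*((-5*(-5) - 2)*1 + 5*(-1))*(-13) = -46*((25 - 2)*1 - 5)*(-13) = -46*(23*1 - 5)*(-13) = -46*(23 - 5)*(-13) = -46*18*(-13) = -828*(-13) = 10764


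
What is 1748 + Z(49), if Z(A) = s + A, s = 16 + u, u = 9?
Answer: 1822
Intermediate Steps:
s = 25 (s = 16 + 9 = 25)
Z(A) = 25 + A
1748 + Z(49) = 1748 + (25 + 49) = 1748 + 74 = 1822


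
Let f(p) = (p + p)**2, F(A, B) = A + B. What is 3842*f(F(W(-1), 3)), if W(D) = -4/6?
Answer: 753032/9 ≈ 83670.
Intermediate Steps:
W(D) = -2/3 (W(D) = -4*1/6 = -2/3)
f(p) = 4*p**2 (f(p) = (2*p)**2 = 4*p**2)
3842*f(F(W(-1), 3)) = 3842*(4*(-2/3 + 3)**2) = 3842*(4*(7/3)**2) = 3842*(4*(49/9)) = 3842*(196/9) = 753032/9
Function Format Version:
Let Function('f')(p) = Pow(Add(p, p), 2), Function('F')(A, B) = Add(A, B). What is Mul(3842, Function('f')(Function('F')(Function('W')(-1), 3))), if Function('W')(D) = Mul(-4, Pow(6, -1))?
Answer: Rational(753032, 9) ≈ 83670.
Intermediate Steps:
Function('W')(D) = Rational(-2, 3) (Function('W')(D) = Mul(-4, Rational(1, 6)) = Rational(-2, 3))
Function('f')(p) = Mul(4, Pow(p, 2)) (Function('f')(p) = Pow(Mul(2, p), 2) = Mul(4, Pow(p, 2)))
Mul(3842, Function('f')(Function('F')(Function('W')(-1), 3))) = Mul(3842, Mul(4, Pow(Add(Rational(-2, 3), 3), 2))) = Mul(3842, Mul(4, Pow(Rational(7, 3), 2))) = Mul(3842, Mul(4, Rational(49, 9))) = Mul(3842, Rational(196, 9)) = Rational(753032, 9)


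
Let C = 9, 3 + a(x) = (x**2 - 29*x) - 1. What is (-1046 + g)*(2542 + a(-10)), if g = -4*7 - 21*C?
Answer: -3698064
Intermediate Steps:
a(x) = -4 + x**2 - 29*x (a(x) = -3 + ((x**2 - 29*x) - 1) = -3 + (-1 + x**2 - 29*x) = -4 + x**2 - 29*x)
g = -217 (g = -4*7 - 21*9 = -28 - 189 = -217)
(-1046 + g)*(2542 + a(-10)) = (-1046 - 217)*(2542 + (-4 + (-10)**2 - 29*(-10))) = -1263*(2542 + (-4 + 100 + 290)) = -1263*(2542 + 386) = -1263*2928 = -3698064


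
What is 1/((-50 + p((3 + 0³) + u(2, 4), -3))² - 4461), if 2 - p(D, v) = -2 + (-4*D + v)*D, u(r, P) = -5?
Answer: -1/3165 ≈ -0.00031596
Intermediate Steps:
p(D, v) = 4 - D*(v - 4*D) (p(D, v) = 2 - (-2 + (-4*D + v)*D) = 2 - (-2 + (v - 4*D)*D) = 2 - (-2 + D*(v - 4*D)) = 2 + (2 - D*(v - 4*D)) = 4 - D*(v - 4*D))
1/((-50 + p((3 + 0³) + u(2, 4), -3))² - 4461) = 1/((-50 + (4 + 4*((3 + 0³) - 5)² - 1*((3 + 0³) - 5)*(-3)))² - 4461) = 1/((-50 + (4 + 4*((3 + 0) - 5)² - 1*((3 + 0) - 5)*(-3)))² - 4461) = 1/((-50 + (4 + 4*(3 - 5)² - 1*(3 - 5)*(-3)))² - 4461) = 1/((-50 + (4 + 4*(-2)² - 1*(-2)*(-3)))² - 4461) = 1/((-50 + (4 + 4*4 - 6))² - 4461) = 1/((-50 + (4 + 16 - 6))² - 4461) = 1/((-50 + 14)² - 4461) = 1/((-36)² - 4461) = 1/(1296 - 4461) = 1/(-3165) = -1/3165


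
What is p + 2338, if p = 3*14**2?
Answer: 2926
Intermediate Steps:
p = 588 (p = 3*196 = 588)
p + 2338 = 588 + 2338 = 2926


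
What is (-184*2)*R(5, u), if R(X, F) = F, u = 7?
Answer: -2576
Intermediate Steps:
(-184*2)*R(5, u) = -184*2*7 = -368*7 = -2576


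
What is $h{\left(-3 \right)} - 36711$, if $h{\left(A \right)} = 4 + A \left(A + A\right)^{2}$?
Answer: $-36815$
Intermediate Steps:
$h{\left(A \right)} = 4 + 4 A^{3}$ ($h{\left(A \right)} = 4 + A \left(2 A\right)^{2} = 4 + A 4 A^{2} = 4 + 4 A^{3}$)
$h{\left(-3 \right)} - 36711 = \left(4 + 4 \left(-3\right)^{3}\right) - 36711 = \left(4 + 4 \left(-27\right)\right) - 36711 = \left(4 - 108\right) - 36711 = -104 - 36711 = -36815$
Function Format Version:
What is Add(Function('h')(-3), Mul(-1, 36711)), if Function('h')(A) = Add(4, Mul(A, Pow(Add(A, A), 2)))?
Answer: -36815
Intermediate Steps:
Function('h')(A) = Add(4, Mul(4, Pow(A, 3))) (Function('h')(A) = Add(4, Mul(A, Pow(Mul(2, A), 2))) = Add(4, Mul(A, Mul(4, Pow(A, 2)))) = Add(4, Mul(4, Pow(A, 3))))
Add(Function('h')(-3), Mul(-1, 36711)) = Add(Add(4, Mul(4, Pow(-3, 3))), Mul(-1, 36711)) = Add(Add(4, Mul(4, -27)), -36711) = Add(Add(4, -108), -36711) = Add(-104, -36711) = -36815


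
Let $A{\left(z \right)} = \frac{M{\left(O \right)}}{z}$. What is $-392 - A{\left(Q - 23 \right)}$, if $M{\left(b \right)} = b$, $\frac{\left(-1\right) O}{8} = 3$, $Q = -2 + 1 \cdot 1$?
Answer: $-393$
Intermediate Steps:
$Q = -1$ ($Q = -2 + 1 = -1$)
$O = -24$ ($O = \left(-8\right) 3 = -24$)
$A{\left(z \right)} = - \frac{24}{z}$
$-392 - A{\left(Q - 23 \right)} = -392 - - \frac{24}{-1 - 23} = -392 - - \frac{24}{-24} = -392 - \left(-24\right) \left(- \frac{1}{24}\right) = -392 - 1 = -393$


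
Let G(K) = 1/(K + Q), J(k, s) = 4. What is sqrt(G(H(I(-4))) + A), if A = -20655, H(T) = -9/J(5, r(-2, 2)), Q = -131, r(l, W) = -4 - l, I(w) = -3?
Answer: I*sqrt(5867860427)/533 ≈ 143.72*I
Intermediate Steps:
H(T) = -9/4
G(K) = 1/(-131 + K) (G(K) = 1/(K - 131) = 1/(-131 + K))
sqrt(G(H(I(-4))) + A) = sqrt(1/(-131 - 9/4) - 20655) = sqrt(1/(-533/4) - 20655) = sqrt(-4/533 - 20655) = sqrt(-11009119/533) = I*sqrt(5867860427)/533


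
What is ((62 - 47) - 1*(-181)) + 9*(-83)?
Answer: -551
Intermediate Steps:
((62 - 47) - 1*(-181)) + 9*(-83) = (15 + 181) - 747 = 196 - 747 = -551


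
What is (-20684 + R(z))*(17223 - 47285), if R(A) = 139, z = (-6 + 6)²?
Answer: 617623790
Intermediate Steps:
z = 0 (z = 0² = 0)
(-20684 + R(z))*(17223 - 47285) = (-20684 + 139)*(17223 - 47285) = -20545*(-30062) = 617623790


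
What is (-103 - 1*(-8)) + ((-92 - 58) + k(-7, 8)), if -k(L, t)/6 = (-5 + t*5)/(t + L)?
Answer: -455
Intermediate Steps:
k(L, t) = -6*(-5 + 5*t)/(L + t) (k(L, t) = -6*(-5 + t*5)/(t + L) = -6*(-5 + 5*t)/(L + t))
(-103 - 1*(-8)) + ((-92 - 58) + k(-7, 8)) = (-103 - 1*(-8)) + ((-92 - 58) + 30*(1 - 1*8)/(-7 + 8)) = (-103 + 8) + (-150 + 30*(1 - 8)/1) = -95 + (-150 + 30*1*(-7)) = -95 + (-150 - 210) = -95 - 360 = -455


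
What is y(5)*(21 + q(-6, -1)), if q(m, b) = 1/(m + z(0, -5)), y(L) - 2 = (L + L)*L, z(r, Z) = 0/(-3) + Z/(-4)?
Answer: 20540/19 ≈ 1081.1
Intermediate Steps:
z(r, Z) = -Z/4 (z(r, Z) = 0*(-1/3) + Z*(-1/4) = 0 - Z/4 = -Z/4)
y(L) = 2 + 2*L**2 (y(L) = 2 + (L + L)*L = 2 + (2*L)*L = 2 + 2*L**2)
q(m, b) = 1/(5/4 + m) (q(m, b) = 1/(m - 1/4*(-5)) = 1/(m + 5/4) = 1/(5/4 + m))
y(5)*(21 + q(-6, -1)) = (2 + 2*5**2)*(21 + 4/(5 + 4*(-6))) = (2 + 2*25)*(21 + 4/(5 - 24)) = (2 + 50)*(21 + 4/(-19)) = 52*(21 + 4*(-1/19)) = 52*(21 - 4/19) = 52*(395/19) = 20540/19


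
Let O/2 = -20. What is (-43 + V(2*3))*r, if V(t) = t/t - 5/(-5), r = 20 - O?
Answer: -2460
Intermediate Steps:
O = -40 (O = 2*(-20) = -40)
r = 60 (r = 20 - 1*(-40) = 20 + 40 = 60)
V(t) = 2 (V(t) = 1 - 5*(-⅕) = 1 + 1 = 2)
(-43 + V(2*3))*r = (-43 + 2)*60 = -41*60 = -2460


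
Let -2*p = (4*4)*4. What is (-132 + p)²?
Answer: 26896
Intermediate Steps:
p = -32 (p = -4*4*4/2 = -8*4 = -½*64 = -32)
(-132 + p)² = (-132 - 32)² = (-164)² = 26896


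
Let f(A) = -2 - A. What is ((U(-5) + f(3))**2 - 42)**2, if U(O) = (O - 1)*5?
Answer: 1399489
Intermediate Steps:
U(O) = -5 + 5*O (U(O) = (-1 + O)*5 = -5 + 5*O)
((U(-5) + f(3))**2 - 42)**2 = (((-5 + 5*(-5)) + (-2 - 1*3))**2 - 42)**2 = (((-5 - 25) + (-2 - 3))**2 - 42)**2 = ((-30 - 5)**2 - 42)**2 = ((-35)**2 - 42)**2 = (1225 - 42)**2 = 1183**2 = 1399489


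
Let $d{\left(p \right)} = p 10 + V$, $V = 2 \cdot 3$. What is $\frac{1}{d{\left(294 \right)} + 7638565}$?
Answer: $\frac{1}{7641511} \approx 1.3086 \cdot 10^{-7}$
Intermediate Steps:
$V = 6$
$d{\left(p \right)} = 6 + 10 p$ ($d{\left(p \right)} = p 10 + 6 = 10 p + 6 = 6 + 10 p$)
$\frac{1}{d{\left(294 \right)} + 7638565} = \frac{1}{\left(6 + 10 \cdot 294\right) + 7638565} = \frac{1}{\left(6 + 2940\right) + 7638565} = \frac{1}{2946 + 7638565} = \frac{1}{7641511}$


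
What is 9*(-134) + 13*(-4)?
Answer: -1258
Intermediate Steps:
9*(-134) + 13*(-4) = -1206 - 52 = -1258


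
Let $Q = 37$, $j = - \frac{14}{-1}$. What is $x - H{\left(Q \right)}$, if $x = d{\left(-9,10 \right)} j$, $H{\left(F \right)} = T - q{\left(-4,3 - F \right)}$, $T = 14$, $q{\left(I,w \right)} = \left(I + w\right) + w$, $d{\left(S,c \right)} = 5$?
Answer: $-16$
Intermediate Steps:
$j = 14$ ($j = \left(-14\right) \left(-1\right) = 14$)
$q{\left(I,w \right)} = I + 2 w$
$H{\left(F \right)} = 12 + 2 F$ ($H{\left(F \right)} = 14 - \left(-4 + 2 \left(3 - F\right)\right) = 14 - \left(-4 - \left(-6 + 2 F\right)\right) = 14 - \left(2 - 2 F\right) = 14 + \left(-2 + 2 F\right) = 12 + 2 F$)
$x = 70$ ($x = 5 \cdot 14 = 70$)
$x - H{\left(Q \right)} = 70 - \left(12 + 2 \cdot 37\right) = 70 - \left(12 + 74\right) = 70 - 86 = -16$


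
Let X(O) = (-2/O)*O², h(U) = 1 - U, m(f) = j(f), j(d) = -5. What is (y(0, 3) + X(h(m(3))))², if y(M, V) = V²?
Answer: 9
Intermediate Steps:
m(f) = -5
X(O) = -2*O
(y(0, 3) + X(h(m(3))))² = (3² - 2*(1 - 1*(-5)))² = (9 - 2*(1 + 5))² = (9 - 2*6)² = (9 - 12)² = (-3)² = 9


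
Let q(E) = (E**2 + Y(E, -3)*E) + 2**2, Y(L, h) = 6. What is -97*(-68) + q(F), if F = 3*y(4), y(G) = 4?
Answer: 6816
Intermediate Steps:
F = 12 (F = 3*4 = 12)
q(E) = 4 + E**2 + 6*E (q(E) = (E**2 + 6*E) + 2**2 = (E**2 + 6*E) + 4 = 4 + E**2 + 6*E)
-97*(-68) + q(F) = -97*(-68) + (4 + 12**2 + 6*12) = 6596 + (4 + 144 + 72) = 6596 + 220 = 6816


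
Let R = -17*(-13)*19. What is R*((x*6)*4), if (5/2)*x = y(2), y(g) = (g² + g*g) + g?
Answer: 403104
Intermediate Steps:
y(g) = g + 2*g² (y(g) = (g² + g²) + g = 2*g² + g = g + 2*g²)
x = 4 (x = 2*(2*(1 + 2*2))/5 = 2*(2*(1 + 4))/5 = 2*(2*5)/5 = (⅖)*10 = 4)
R = 4199 (R = 221*19 = 4199)
R*((x*6)*4) = 4199*((4*6)*4) = 4199*(24*4) = 4199*96 = 403104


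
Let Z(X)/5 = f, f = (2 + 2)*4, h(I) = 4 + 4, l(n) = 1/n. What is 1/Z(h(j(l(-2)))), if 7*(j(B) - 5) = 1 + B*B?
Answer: 1/80 ≈ 0.012500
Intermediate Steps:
j(B) = 36/7 + B²/7 (j(B) = 5 + (1 + B*B)/7 = 5 + (1 + B²)/7 = 5 + (⅐ + B²/7) = 36/7 + B²/7)
h(I) = 8
f = 16 (f = 4*4 = 16)
Z(X) = 80 (Z(X) = 5*16 = 80)
1/Z(h(j(l(-2)))) = 1/80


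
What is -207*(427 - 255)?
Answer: -35604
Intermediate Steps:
-207*(427 - 255) = -207*172 = -35604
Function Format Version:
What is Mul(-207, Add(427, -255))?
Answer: -35604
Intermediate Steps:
Mul(-207, Add(427, -255)) = Mul(-207, 172) = -35604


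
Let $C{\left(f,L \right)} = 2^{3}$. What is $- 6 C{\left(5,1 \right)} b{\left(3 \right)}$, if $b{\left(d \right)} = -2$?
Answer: $96$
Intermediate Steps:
$C{\left(f,L \right)} = 8$
$- 6 C{\left(5,1 \right)} b{\left(3 \right)} = \left(-6\right) 8 \left(-2\right) = \left(-48\right) \left(-2\right) = 96$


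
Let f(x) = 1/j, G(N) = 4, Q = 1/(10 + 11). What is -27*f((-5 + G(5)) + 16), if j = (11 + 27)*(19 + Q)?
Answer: -567/15200 ≈ -0.037303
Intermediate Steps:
Q = 1/21 ≈ 0.047619
j = 15200/21 (j = (11 + 27)*(19 + 1/21) = 38*(400/21) = 15200/21 ≈ 723.81)
f(x) = 21/15200 (f(x) = 1/(15200/21) = 21/15200)
-27*f((-5 + G(5)) + 16) = -27*21/15200 = -567/15200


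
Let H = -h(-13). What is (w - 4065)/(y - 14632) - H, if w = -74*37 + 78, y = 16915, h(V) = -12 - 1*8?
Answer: -52385/2283 ≈ -22.946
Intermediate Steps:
h(V) = -20 (h(V) = -12 - 8 = -20)
w = -2660 (w = -2738 + 78 = -2660)
H = 20 (H = -1*(-20) = 20)
(w - 4065)/(y - 14632) - H = (-2660 - 4065)/(16915 - 14632) - 1*20 = -6725/2283 - 20 = -52385/2283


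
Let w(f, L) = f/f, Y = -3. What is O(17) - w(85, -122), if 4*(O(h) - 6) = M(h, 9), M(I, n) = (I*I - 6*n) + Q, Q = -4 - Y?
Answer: 127/2 ≈ 63.500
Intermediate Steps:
Q = -1 (Q = -4 - 1*(-3) = -4 + 3 = -1)
M(I, n) = -1 + I² - 6*n (M(I, n) = (I*I - 6*n) - 1 = (I² - 6*n) - 1 = -1 + I² - 6*n)
O(h) = -31/4 + h²/4 (O(h) = 6 + (-1 + h² - 6*9)/4 = 6 + (-1 + h² - 54)/4 = 6 + (-55 + h²)/4 = 6 + (-55/4 + h²/4) = -31/4 + h²/4)
w(f, L) = 1
O(17) - w(85, -122) = (-31/4 + (¼)*17²) - 1*1 = (-31/4 + (¼)*289) - 1 = (-31/4 + 289/4) - 1 = 129/2 - 1 = 127/2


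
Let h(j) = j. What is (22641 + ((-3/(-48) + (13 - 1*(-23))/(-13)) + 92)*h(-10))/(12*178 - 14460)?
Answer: -753933/427232 ≈ -1.7647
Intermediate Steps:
(22641 + ((-3/(-48) + (13 - 1*(-23))/(-13)) + 92)*h(-10))/(12*178 - 14460) = (22641 + ((-3/(-48) + (13 - 1*(-23))/(-13)) + 92)*(-10))/(12*178 - 14460) = (22641 + ((-3*(-1/48) + (13 + 23)*(-1/13)) + 92)*(-10))/(2136 - 14460) = (22641 + ((1/16 + 36*(-1/13)) + 92)*(-10))/(-12324) = (22641 + ((1/16 - 36/13) + 92)*(-10))*(-1/12324) = (22641 + (-563/208 + 92)*(-10))*(-1/12324) = (22641 + (18573/208)*(-10))*(-1/12324) = (22641 - 92865/104)*(-1/12324) = (2261799/104)*(-1/12324) = -753933/427232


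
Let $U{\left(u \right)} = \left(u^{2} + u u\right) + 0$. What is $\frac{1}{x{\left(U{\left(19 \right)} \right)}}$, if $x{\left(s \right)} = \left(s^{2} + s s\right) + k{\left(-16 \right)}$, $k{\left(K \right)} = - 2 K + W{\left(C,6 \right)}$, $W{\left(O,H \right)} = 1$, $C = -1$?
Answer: $\frac{1}{1042601} \approx 9.5914 \cdot 10^{-7}$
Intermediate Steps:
$k{\left(K \right)} = 1 - 2 K$ ($k{\left(K \right)} = - 2 K + 1 = 1 - 2 K$)
$U{\left(u \right)} = 2 u^{2}$ ($U{\left(u \right)} = \left(u^{2} + u^{2}\right) + 0 = 2 u^{2} + 0 = 2 u^{2}$)
$x{\left(s \right)} = 33 + 2 s^{2}$ ($x{\left(s \right)} = \left(s^{2} + s s\right) + \left(1 - -32\right) = \left(s^{2} + s^{2}\right) + \left(1 + 32\right) = 2 s^{2} + 33 = 33 + 2 s^{2}$)
$\frac{1}{x{\left(U{\left(19 \right)} \right)}} = \frac{1}{33 + 2 \left(2 \cdot 19^{2}\right)^{2}} = \frac{1}{33 + 2 \left(2 \cdot 361\right)^{2}} = \frac{1}{33 + 2 \cdot 722^{2}} = \frac{1}{33 + 2 \cdot 521284} = \frac{1}{33 + 1042568} = \frac{1}{1042601}$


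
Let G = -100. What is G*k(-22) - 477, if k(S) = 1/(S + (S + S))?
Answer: -15691/33 ≈ -475.48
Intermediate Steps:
k(S) = 1/(3*S) (k(S) = 1/(S + 2*S) = 1/(3*S))
G*k(-22) - 477 = -100/(3*(-22)) - 477 = -100*(-1)/(3*22) - 477 = -100*(-1/66) - 477 = 50/33 - 477 = -15691/33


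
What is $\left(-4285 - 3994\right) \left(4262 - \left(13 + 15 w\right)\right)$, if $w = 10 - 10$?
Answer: $-35177471$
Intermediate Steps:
$w = 0$ ($w = 10 - 10 = 0$)
$\left(-4285 - 3994\right) \left(4262 - \left(13 + 15 w\right)\right) = \left(-4285 - 3994\right) \left(4262 - 13\right) = - 8279 \left(4262 + \left(0 - 13\right)\right) = - 8279 \left(4262 - 13\right) = \left(-8279\right) 4249 = -35177471$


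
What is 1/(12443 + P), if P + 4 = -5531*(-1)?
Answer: 1/17970 ≈ 5.5648e-5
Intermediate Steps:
P = 5527 (P = -4 - 5531*(-1) = -4 + 5531 = 5527)
1/(12443 + P) = 1/(12443 + 5527) = 1/17970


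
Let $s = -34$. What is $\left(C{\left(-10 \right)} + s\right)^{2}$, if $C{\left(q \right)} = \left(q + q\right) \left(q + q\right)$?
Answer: $133956$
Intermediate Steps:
$C{\left(q \right)} = 4 q^{2}$ ($C{\left(q \right)} = 2 q 2 q = 4 q^{2}$)
$\left(C{\left(-10 \right)} + s\right)^{2} = \left(4 \left(-10\right)^{2} - 34\right)^{2} = \left(4 \cdot 100 - 34\right)^{2} = \left(400 - 34\right)^{2} = 366^{2} = 133956$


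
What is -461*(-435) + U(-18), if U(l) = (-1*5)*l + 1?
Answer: 200626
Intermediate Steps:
U(l) = 1 - 5*l (U(l) = -5*l + 1 = 1 - 5*l)
-461*(-435) + U(-18) = -461*(-435) + (1 - 5*(-18)) = 200535 + (1 + 90) = 200535 + 91 = 200626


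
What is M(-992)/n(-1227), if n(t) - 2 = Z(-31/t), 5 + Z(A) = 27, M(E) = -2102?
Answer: -1051/12 ≈ -87.583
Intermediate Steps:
Z(A) = 22 (Z(A) = -5 + 27 = 22)
n(t) = 24 (n(t) = 2 + 22 = 24)
M(-992)/n(-1227) = -2102/24 = -2102*1/24 = -1051/12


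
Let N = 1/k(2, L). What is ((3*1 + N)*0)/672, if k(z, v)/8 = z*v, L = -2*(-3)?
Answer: 0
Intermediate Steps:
L = 6
k(z, v) = 8*v*z (k(z, v) = 8*(z*v) = 8*(v*z) = 8*v*z)
N = 1/96 (N = 1/(8*6*2) = 1/96 ≈ 0.010417)
((3*1 + N)*0)/672 = ((3*1 + 1/96)*0)/672 = ((3 + 1/96)*0)*(1/672) = ((289/96)*0)*(1/672) = 0*(1/672) = 0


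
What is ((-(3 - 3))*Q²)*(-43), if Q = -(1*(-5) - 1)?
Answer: 0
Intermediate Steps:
Q = 6 (Q = -(-5 - 1) = -1*(-6) = 6)
((-(3 - 3))*Q²)*(-43) = (-(3 - 3)*6²)*(-43) = (-1*0*36)*(-43) = (0*36)*(-43) = 0*(-43) = 0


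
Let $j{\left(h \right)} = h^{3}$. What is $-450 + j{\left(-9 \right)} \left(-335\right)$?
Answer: $243765$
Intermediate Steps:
$-450 + j{\left(-9 \right)} \left(-335\right) = -450 + \left(-9\right)^{3} \left(-335\right) = -450 - -244215 = -450 + 244215 = 243765$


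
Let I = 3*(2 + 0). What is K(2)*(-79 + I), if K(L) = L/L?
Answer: -73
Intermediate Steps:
K(L) = 1
I = 6 (I = 3*2 = 6)
K(2)*(-79 + I) = 1*(-79 + 6) = 1*(-73) = -73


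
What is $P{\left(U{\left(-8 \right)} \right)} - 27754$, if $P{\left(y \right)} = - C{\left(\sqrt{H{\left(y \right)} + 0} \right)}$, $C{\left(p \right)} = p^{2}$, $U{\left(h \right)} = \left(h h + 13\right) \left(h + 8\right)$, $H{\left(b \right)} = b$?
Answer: $-27754$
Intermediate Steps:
$U{\left(h \right)} = \left(8 + h\right) \left(13 + h^{2}\right)$ ($U{\left(h \right)} = \left(h^{2} + 13\right) \left(8 + h\right) = \left(13 + h^{2}\right) \left(8 + h\right) = \left(8 + h\right) \left(13 + h^{2}\right)$)
$P{\left(y \right)} = - y$ ($P{\left(y \right)} = - \left(\sqrt{y + 0}\right)^{2} = - \left(\sqrt{y}\right)^{2} = - y$)
$P{\left(U{\left(-8 \right)} \right)} - 27754 = - (104 + \left(-8\right)^{3} + 8 \left(-8\right)^{2} + 13 \left(-8\right)) - 27754 = - (104 - 512 + 8 \cdot 64 - 104) - 27754 = - (104 - 512 + 512 - 104) - 27754 = \left(-1\right) 0 - 27754 = 0 - 27754 = -27754$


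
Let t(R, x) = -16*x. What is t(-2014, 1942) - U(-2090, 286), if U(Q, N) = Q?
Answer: -28982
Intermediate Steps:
t(-2014, 1942) - U(-2090, 286) = -16*1942 - 1*(-2090) = -31072 + 2090 = -28982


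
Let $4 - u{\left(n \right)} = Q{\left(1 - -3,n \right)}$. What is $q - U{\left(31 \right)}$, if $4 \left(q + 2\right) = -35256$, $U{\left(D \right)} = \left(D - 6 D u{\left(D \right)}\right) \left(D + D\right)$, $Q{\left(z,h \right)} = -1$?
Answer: $46922$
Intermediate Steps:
$u{\left(n \right)} = 5$ ($u{\left(n \right)} = 4 - -1 = 4 + 1 = 5$)
$U{\left(D \right)} = - 58 D^{2}$ ($U{\left(D \right)} = \left(D - 6 D 5\right) \left(D + D\right) = \left(D - 6 \cdot 5 D\right) 2 D = \left(D - 30 D\right) 2 D = - 29 D 2 D = - 58 D^{2}$)
$q = -8816$ ($q = -2 + \frac{1}{4} \left(-35256\right) = -2 - 8814 = -8816$)
$q - U{\left(31 \right)} = -8816 - - 58 \cdot 31^{2} = -8816 - \left(-58\right) 961 = -8816 - -55738 = -8816 + 55738 = 46922$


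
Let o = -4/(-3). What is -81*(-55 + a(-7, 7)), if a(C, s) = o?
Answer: 4347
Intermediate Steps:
o = 4/3 (o = -4*(-1/3) = 4/3 ≈ 1.3333)
a(C, s) = 4/3
-81*(-55 + a(-7, 7)) = -81*(-55 + 4/3) = -81*(-161/3) = 4347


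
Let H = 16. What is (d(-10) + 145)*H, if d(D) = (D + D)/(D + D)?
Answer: 2336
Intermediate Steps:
d(D) = 1 (d(D) = (2*D)/((2*D)) = (2*D)*(1/(2*D)) = 1)
(d(-10) + 145)*H = (1 + 145)*16 = 146*16 = 2336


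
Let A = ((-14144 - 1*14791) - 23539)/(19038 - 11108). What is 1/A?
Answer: -3965/26237 ≈ -0.15112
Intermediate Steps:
A = -26237/3965 (A = ((-14144 - 14791) - 23539)/7930 = (-28935 - 23539)*(1/7930) = -52474*1/7930 = -26237/3965 ≈ -6.6171)
1/A = 1/(-26237/3965) = -3965/26237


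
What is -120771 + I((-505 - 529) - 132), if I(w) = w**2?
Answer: 1238785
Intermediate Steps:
-120771 + I((-505 - 529) - 132) = -120771 + ((-505 - 529) - 132)**2 = -120771 + (-1034 - 132)**2 = -120771 + (-1166)**2 = -120771 + 1359556 = 1238785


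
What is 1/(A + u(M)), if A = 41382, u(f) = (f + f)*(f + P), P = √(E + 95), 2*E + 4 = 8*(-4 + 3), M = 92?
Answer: 29155/1698521458 - 46*√89/849260729 ≈ 1.6654e-5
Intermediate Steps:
E = -6 (E = -2 + (8*(-4 + 3))/2 = -2 + (8*(-1))/2 = -2 + (½)*(-8) = -2 - 4 = -6)
P = √89 (P = √(-6 + 95) = √89 ≈ 9.4340)
u(f) = 2*f*(f + √89) (u(f) = (f + f)*(f + √89) = (2*f)*(f + √89) = 2*f*(f + √89))
1/(A + u(M)) = 1/(41382 + 2*92*(92 + √89)) = 1/(41382 + (16928 + 184*√89)) = 1/(58310 + 184*√89)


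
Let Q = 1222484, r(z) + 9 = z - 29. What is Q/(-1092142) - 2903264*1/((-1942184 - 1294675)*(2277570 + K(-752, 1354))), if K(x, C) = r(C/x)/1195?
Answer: -404943367484409033050770/361768182526641372674643 ≈ -1.1193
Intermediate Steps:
r(z) = -38 + z (r(z) = -9 + (z - 29) = -9 + (-29 + z) = -38 + z)
K(x, C) = -38/1195 + C/(1195*x) (K(x, C) = (-38 + C/x)/1195 = (-38 + C/x)*(1/1195) = -38/1195 + C/(1195*x))
Q/(-1092142) - 2903264*1/((-1942184 - 1294675)*(2277570 + K(-752, 1354))) = 1222484/(-1092142) - 2903264*1/((-1942184 - 1294675)*(2277570 + (1/1195)*(1354 - 38*(-752))/(-752))) = 1222484*(-1/1092142) - 2903264*(-1/(3236859*(2277570 + (1/1195)*(-1/752)*(1354 + 28576)))) = -611242/546071 - 2903264*(-1/(3236859*(2277570 + (1/1195)*(-1/752)*29930))) = -611242/546071 - 2903264*(-1/(3236859*(2277570 - 2993/89864))) = -611242/546071 - 2903264/((-3236859*204671547487/89864)) = -611242/546071 - 2903264/(-662492940527223333/89864) = -611242/546071 - 2903264*(-89864/662492940527223333) = -611242/546071 + 260898916096/662492940527223333 = -404943367484409033050770/361768182526641372674643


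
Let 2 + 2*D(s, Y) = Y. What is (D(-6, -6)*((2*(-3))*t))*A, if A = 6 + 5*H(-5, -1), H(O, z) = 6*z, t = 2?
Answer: -1152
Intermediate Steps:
D(s, Y) = -1 + Y/2
A = -24 (A = 6 + 5*(6*(-1)) = 6 + 5*(-6) = 6 - 30 = -24)
(D(-6, -6)*((2*(-3))*t))*A = ((-1 + (½)*(-6))*((2*(-3))*2))*(-24) = ((-1 - 3)*(-6*2))*(-24) = -4*(-12)*(-24) = 48*(-24) = -1152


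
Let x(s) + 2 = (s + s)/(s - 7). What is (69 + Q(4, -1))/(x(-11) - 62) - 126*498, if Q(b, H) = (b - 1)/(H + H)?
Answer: -14181291/226 ≈ -62749.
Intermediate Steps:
x(s) = -2 + 2*s/(-7 + s) (x(s) = -2 + (s + s)/(s - 7) = -2 + (2*s)/(-7 + s) = -2 + 2*s/(-7 + s))
Q(b, H) = (-1 + b)/(2*H) (Q(b, H) = (-1 + b)/((2*H)) = (-1 + b)*(1/(2*H)) = (-1 + b)/(2*H))
(69 + Q(4, -1))/(x(-11) - 62) - 126*498 = (69 + (½)*(-1 + 4)/(-1))/(14/(-7 - 11) - 62) - 126*498 = (69 + (½)*(-1)*3)/(14/(-18) - 62) - 62748 = (69 - 3/2)/(14*(-1/18) - 62) - 62748 = 135/(2*(-7/9 - 62)) - 62748 = 135/(2*(-565/9)) - 62748 = (135/2)*(-9/565) - 62748 = -243/226 - 62748 = -14181291/226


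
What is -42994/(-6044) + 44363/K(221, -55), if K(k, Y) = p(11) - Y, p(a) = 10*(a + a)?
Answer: 12725151/75550 ≈ 168.43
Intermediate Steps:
p(a) = 20*a (p(a) = 10*(2*a) = 20*a)
K(k, Y) = 220 - Y (K(k, Y) = 20*11 - Y = 220 - Y)
-42994/(-6044) + 44363/K(221, -55) = -42994/(-6044) + 44363/(220 - 1*(-55)) = -42994*(-1/6044) + 44363/(220 + 55) = 21497/3022 + 44363/275 = 21497/3022 + 44363*(1/275) = 21497/3022 + 4033/25 = 12725151/75550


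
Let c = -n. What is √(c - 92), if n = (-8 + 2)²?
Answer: 8*I*√2 ≈ 11.314*I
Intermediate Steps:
n = 36 (n = (-6)² = 36)
c = -36 (c = -1*36 = -36)
√(c - 92) = √(-36 - 92) = √(-128) = 8*I*√2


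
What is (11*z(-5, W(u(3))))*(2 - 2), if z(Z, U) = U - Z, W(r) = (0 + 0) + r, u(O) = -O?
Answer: 0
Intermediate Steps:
W(r) = r (W(r) = 0 + r = r)
(11*z(-5, W(u(3))))*(2 - 2) = (11*(-1*3 - 1*(-5)))*(2 - 2) = (11*(-3 + 5))*0 = (11*2)*0 = 22*0 = 0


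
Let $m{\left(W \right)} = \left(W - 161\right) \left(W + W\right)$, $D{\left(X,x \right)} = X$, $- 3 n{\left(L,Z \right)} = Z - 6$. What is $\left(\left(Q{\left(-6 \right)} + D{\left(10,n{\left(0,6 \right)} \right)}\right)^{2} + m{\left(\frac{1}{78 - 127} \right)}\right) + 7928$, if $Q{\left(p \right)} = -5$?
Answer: $\frac{19110933}{2401} \approx 7959.6$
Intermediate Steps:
$n{\left(L,Z \right)} = 2 - \frac{Z}{3}$ ($n{\left(L,Z \right)} = - \frac{Z - 6}{3} = - \frac{-6 + Z}{3} = 2 - \frac{Z}{3}$)
$m{\left(W \right)} = 2 W \left(-161 + W\right)$ ($m{\left(W \right)} = \left(-161 + W\right) 2 W = 2 W \left(-161 + W\right)$)
$\left(\left(Q{\left(-6 \right)} + D{\left(10,n{\left(0,6 \right)} \right)}\right)^{2} + m{\left(\frac{1}{78 - 127} \right)}\right) + 7928 = \left(\left(-5 + 10\right)^{2} + \frac{2 \left(-161 + \frac{1}{78 - 127}\right)}{78 - 127}\right) + 7928 = \left(5^{2} + \frac{2 \left(-161 + \frac{1}{-49}\right)}{-49}\right) + 7928 = \left(25 + 2 \left(- \frac{1}{49}\right) \left(-161 - \frac{1}{49}\right)\right) + 7928 = \left(25 + 2 \left(- \frac{1}{49}\right) \left(- \frac{7890}{49}\right)\right) + 7928 = \left(25 + \frac{15780}{2401}\right) + 7928 = \frac{75805}{2401} + 7928 = \frac{19110933}{2401}$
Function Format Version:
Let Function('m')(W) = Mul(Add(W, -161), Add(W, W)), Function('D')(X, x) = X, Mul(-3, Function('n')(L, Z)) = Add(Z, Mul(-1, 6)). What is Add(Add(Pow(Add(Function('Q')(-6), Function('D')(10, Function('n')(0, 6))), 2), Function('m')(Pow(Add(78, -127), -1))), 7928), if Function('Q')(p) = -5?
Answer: Rational(19110933, 2401) ≈ 7959.6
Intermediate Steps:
Function('n')(L, Z) = Add(2, Mul(Rational(-1, 3), Z)) (Function('n')(L, Z) = Mul(Rational(-1, 3), Add(Z, Mul(-1, 6))) = Mul(Rational(-1, 3), Add(Z, -6)) = Mul(Rational(-1, 3), Add(-6, Z)) = Add(2, Mul(Rational(-1, 3), Z)))
Function('m')(W) = Mul(2, W, Add(-161, W)) (Function('m')(W) = Mul(Add(-161, W), Mul(2, W)) = Mul(2, W, Add(-161, W)))
Add(Add(Pow(Add(Function('Q')(-6), Function('D')(10, Function('n')(0, 6))), 2), Function('m')(Pow(Add(78, -127), -1))), 7928) = Add(Add(Pow(Add(-5, 10), 2), Mul(2, Pow(Add(78, -127), -1), Add(-161, Pow(Add(78, -127), -1)))), 7928) = Add(Add(Pow(5, 2), Mul(2, Pow(-49, -1), Add(-161, Pow(-49, -1)))), 7928) = Add(Add(25, Mul(2, Rational(-1, 49), Add(-161, Rational(-1, 49)))), 7928) = Add(Add(25, Mul(2, Rational(-1, 49), Rational(-7890, 49))), 7928) = Add(Add(25, Rational(15780, 2401)), 7928) = Add(Rational(75805, 2401), 7928) = Rational(19110933, 2401)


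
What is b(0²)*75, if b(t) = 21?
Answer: 1575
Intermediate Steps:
b(0²)*75 = 21*75 = 1575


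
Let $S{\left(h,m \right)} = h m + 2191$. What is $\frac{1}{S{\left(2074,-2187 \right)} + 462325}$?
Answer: $- \frac{1}{4071322} \approx -2.4562 \cdot 10^{-7}$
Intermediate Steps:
$S{\left(h,m \right)} = 2191 + h m$
$\frac{1}{S{\left(2074,-2187 \right)} + 462325} = \frac{1}{\left(2191 + 2074 \left(-2187\right)\right) + 462325} = \frac{1}{\left(2191 - 4535838\right) + 462325} = \frac{1}{-4533647 + 462325} = \frac{1}{-4071322} = - \frac{1}{4071322}$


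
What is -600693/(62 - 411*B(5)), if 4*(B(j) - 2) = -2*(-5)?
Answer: 1201386/3575 ≈ 336.05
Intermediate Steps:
B(j) = 9/2 (B(j) = 2 + (-2*(-5))/4 = 2 + (¼)*10 = 2 + 5/2 = 9/2)
-600693/(62 - 411*B(5)) = -600693/(62 - 411*9/2) = -600693/(62 - 3699/2) = -600693/(-3575/2) = -600693*(-2/3575) = 1201386/3575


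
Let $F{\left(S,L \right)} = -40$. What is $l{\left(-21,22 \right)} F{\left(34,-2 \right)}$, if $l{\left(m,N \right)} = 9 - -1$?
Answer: $-400$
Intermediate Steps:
$l{\left(m,N \right)} = 10$ ($l{\left(m,N \right)} = 9 + 1 = 10$)
$l{\left(-21,22 \right)} F{\left(34,-2 \right)} = 10 \left(-40\right) = -400$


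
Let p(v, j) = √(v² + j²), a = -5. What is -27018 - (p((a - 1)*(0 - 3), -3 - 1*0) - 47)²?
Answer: -29560 + 282*√37 ≈ -27845.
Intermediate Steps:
p(v, j) = √(j² + v²)
-27018 - (p((a - 1)*(0 - 3), -3 - 1*0) - 47)² = -27018 - (√((-3 - 1*0)² + ((-5 - 1)*(0 - 3))²) - 47)² = -27018 - (√((-3 + 0)² + (-6*(-3))²) - 47)² = -27018 - (√((-3)² + 18²) - 47)² = -27018 - (√(9 + 324) - 47)² = -27018 - (√333 - 47)² = -27018 - (3*√37 - 47)² = -27018 - (-47 + 3*√37)²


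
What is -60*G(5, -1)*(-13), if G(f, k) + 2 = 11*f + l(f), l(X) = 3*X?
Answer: 53040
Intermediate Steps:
G(f, k) = -2 + 14*f (G(f, k) = -2 + (11*f + 3*f) = -2 + 14*f)
-60*G(5, -1)*(-13) = -60*(-2 + 14*5)*(-13) = -60*(-2 + 70)*(-13) = -60*68*(-13) = -4080*(-13) = 53040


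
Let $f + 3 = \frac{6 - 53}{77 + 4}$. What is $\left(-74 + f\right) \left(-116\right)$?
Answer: $\frac{728944}{81} \approx 8999.3$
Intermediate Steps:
$f = - \frac{290}{81}$ ($f = -3 + \frac{6 - 53}{77 + 4} = -3 - \frac{47}{81} = - \frac{290}{81} \approx -3.5802$)
$\left(-74 + f\right) \left(-116\right) = \left(-74 - \frac{290}{81}\right) \left(-116\right) = \left(- \frac{6284}{81}\right) \left(-116\right) = \frac{728944}{81}$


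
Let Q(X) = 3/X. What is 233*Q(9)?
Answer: 233/3 ≈ 77.667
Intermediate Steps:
233*Q(9) = 233*(3/9) = 233*(3*(⅑)) = 233*(⅓) = 233/3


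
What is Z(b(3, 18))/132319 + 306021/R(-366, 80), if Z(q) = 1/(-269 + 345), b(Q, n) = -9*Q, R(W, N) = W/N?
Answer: -41032291268259/613430884 ≈ -66890.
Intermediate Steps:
Z(q) = 1/76
Z(b(3, 18))/132319 + 306021/R(-366, 80) = (1/76)/132319 + 306021/((-366/80)) = (1/76)*(1/132319) + 306021/((-366*1/80)) = 1/10056244 + 306021/(-183/40) = 1/10056244 + 306021*(-40/183) = 1/10056244 - 4080280/61 = -41032291268259/613430884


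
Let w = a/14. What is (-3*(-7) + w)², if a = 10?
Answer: 23104/49 ≈ 471.51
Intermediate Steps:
w = 5/7 (w = 10/14 = 10*(1/14) = 5/7 ≈ 0.71429)
(-3*(-7) + w)² = (-3*(-7) + 5/7)² = (21 + 5/7)² = (152/7)² = 23104/49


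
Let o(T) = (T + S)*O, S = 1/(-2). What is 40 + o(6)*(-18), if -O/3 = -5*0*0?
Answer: 40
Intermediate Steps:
O = 0 (O = -3*(-5*0)*0 = -0*0 = -3*0 = 0)
S = -1/2 (S = 1*(-1/2) = -1/2 ≈ -0.50000)
o(T) = 0 (o(T) = (T - 1/2)*0 = (-1/2 + T)*0 = 0)
40 + o(6)*(-18) = 40 + 0*(-18) = 40 + 0 = 40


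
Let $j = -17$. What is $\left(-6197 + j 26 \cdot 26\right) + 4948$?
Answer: $-12741$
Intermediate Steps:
$\left(-6197 + j 26 \cdot 26\right) + 4948 = \left(-6197 + \left(-17\right) 26 \cdot 26\right) + 4948 = \left(-6197 - 11492\right) + 4948 = -17689 + 4948 = -12741$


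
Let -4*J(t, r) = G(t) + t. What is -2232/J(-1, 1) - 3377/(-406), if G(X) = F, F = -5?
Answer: -600751/406 ≈ -1479.7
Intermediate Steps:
G(X) = -5
J(t, r) = 5/4 - t/4 (J(t, r) = -(-5 + t)/4 = 5/4 - t/4)
-2232/J(-1, 1) - 3377/(-406) = -2232/(5/4 - 1/4*(-1)) - 3377/(-406) = -2232/(5/4 + 1/4) - 3377*(-1/406) = -2232/3/2 + 3377/406 = -2232*2/3 + 3377/406 = -1488 + 3377/406 = -600751/406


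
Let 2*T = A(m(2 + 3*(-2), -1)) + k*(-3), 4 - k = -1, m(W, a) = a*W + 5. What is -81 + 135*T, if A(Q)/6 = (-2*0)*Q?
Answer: -2187/2 ≈ -1093.5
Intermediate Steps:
m(W, a) = 5 + W*a (m(W, a) = W*a + 5 = 5 + W*a)
A(Q) = 0 (A(Q) = 6*((-2*0)*Q) = 6*(0*Q) = 6*0 = 0)
k = 5 (k = 4 - 1*(-1) = 4 + 1 = 5)
T = -15/2 (T = (0 + 5*(-3))/2 = (0 - 15)/2 = (1/2)*(-15) = -15/2 ≈ -7.5000)
-81 + 135*T = -81 + 135*(-15/2) = -81 - 2025/2 = -2187/2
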